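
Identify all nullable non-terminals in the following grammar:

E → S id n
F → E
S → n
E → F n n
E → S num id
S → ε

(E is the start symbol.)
{ 'S' }

A non-terminal is nullable if it can derive ε (the empty string): either it has an ε-production, or it has a production whose right-hand side consists entirely of nullable non-terminals.

ε-productions: S → ε
So S is immediately nullable.
No further non-terminal can be added: every production for the remaining non-terminals contains a terminal or a non-nullable non-terminal.
Nullable = { 'S' }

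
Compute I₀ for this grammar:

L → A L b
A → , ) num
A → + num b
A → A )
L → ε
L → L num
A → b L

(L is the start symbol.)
First, augment the grammar with L' → L
I₀ = CLOSURE({ [L' → . L] }):
  [L' → . L] has the dot before L: add [L → . A L b], [L → .], [L → . L num]
  [L → . A L b] has the dot before A: add [A → . , ) num], [A → . + num b], [A → . A )], [A → . b L]
No further items can be added.

I₀ = { [A → . + num b], [A → . , ) num], [A → . A )], [A → . b L], [L → . A L b], [L → . L num], [L → .], [L' → . L] }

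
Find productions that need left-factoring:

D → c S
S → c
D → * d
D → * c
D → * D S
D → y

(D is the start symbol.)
Yes, D has productions with common prefix '*'

Left-factoring is needed when two productions for the same non-terminal
share a common prefix on the right-hand side.

Productions for D:
  D → c S
  D → * d
  D → * c
  D → * D S
  D → y

Found common prefix '*' in productions for D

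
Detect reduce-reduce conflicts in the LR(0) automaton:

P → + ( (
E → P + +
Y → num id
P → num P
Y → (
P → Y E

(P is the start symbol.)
A reduce-reduce conflict occurs when an LR(0) state has two complete items [A → α .] and [B → β .] — both call for a reduction, and with no lookahead the parser cannot choose between them.

Augment with P' → P and build the canonical LR(0) collection (I0 = CLOSURE({[P' → . P]}), then GOTO on every symbol after a dot until no new states appear). It has 14 states:
  I0: { [P → . + ( (], [P → . Y E], [P → . num P], [P' → . P], [Y → . (], [Y → . num id] }  — shift
  I1: { [Y → ( .] }  — reduce
  I2: { [P → + . ( (] }  — shift
  I3: { [P' → P .] }  — accept
  I4: { [E → . P + +], [P → . + ( (], [P → . Y E], [P → . num P], [P → Y . E], [Y → . (], [Y → . num id] }  — shift
  I5: { [P → . + ( (], [P → . Y E], [P → . num P], [P → num . P], [Y → . (], [Y → . num id], [Y → num . id] }  — shift
  I6: { [P → num P .] }  — reduce
  I7: { [Y → num id .] }  — reduce
  I8: { [P → Y E .] }  — reduce
  I9: { [E → P . + +] }  — shift
  I10: { [E → P + . +] }  — shift
  I11: { [E → P + + .] }  — reduce
  I12: { [P → + ( . (] }  — shift
  I13: { [P → + ( ( .] }  — reduce

No state contains more than one complete item.

Answer: No reduce-reduce conflicts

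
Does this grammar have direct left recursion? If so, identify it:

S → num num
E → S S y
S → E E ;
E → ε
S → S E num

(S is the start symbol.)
S → num num: starts with num
E → S S y: starts with S
S → E E ;: starts with E
E → ε: starts with ε
S → S E num: LEFT RECURSIVE (starts with S)

The grammar has direct left recursion on: S.

Answer: Yes, S is left-recursive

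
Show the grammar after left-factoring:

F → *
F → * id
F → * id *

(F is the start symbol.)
F → * F'
F' → ε
F' → id F''
F'' → ε
F'' → *

Left-factoring transforms A → αβ₁ | αβ₂ into A → αA' and A' → β₁ | β₂
(α is the longest common prefix among the alternatives). Repeat until
no nonterminal has two alternatives with a common prefix.

Round 1: F has alternatives sharing prefix '*'. Introduce F': F → * F'
  Add: F' → ε
  Add: F' → id
  Add: F' → id *

Round 2: F' has alternatives sharing prefix 'id'. Introduce F'': F' → id F''
  Add: F'' → ε
  Add: F'' → *

No remaining common prefixes — done.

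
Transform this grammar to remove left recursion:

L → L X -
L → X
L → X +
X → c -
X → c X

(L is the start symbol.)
L is directly left-recursive. The standard transformation for
  A → A α₁ | ... | A α_m | β₁ | ... | β_n
is
  A  → β₁ A' | ... | β_n A'
  A' → α₁ A' | ... | α_m A' | ε

L → X becomes L → X L'
L → X + becomes L → X + L'
L → L X - becomes L' → X - L'
Add L' → ε

Productions for other non-terminals are unchanged:
  X → c -
  X → c X

Resulting grammar:
L → X L'
L → X + L'
L' → X - L'
L' → ε
X → c -
X → c X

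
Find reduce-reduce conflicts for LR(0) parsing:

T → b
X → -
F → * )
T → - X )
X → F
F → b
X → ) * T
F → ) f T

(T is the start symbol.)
Augment with T' → T and build the canonical LR(0) collection (I0 = CLOSURE({[T' → . T]}), then GOTO on every symbol after a dot until no new states appear). It has 16 states:
  I0: { [T → . - X )], [T → . b], [T' → . T] }  — shift
  I1: { [F → . ) f T], [F → . * )], [F → . b], [T → - . X )], [X → . ) * T], [X → . -], [X → . F] }  — shift
  I2: { [T' → T .] }  — accept
  I3: { [T → b .] }  — reduce
  I4: { [F → ) . f T], [X → ) . * T] }  — shift
  I5: { [F → * . )] }  — shift
  I6: { [X → - .] }  — reduce
  I7: { [X → F .] }  — reduce
  I8: { [T → - X . )] }  — shift
  I9: { [F → b .] }  — reduce
  I10: { [T → - X ) .] }  — reduce
  I11: { [F → * ) .] }  — reduce
  I12: { [T → . - X )], [T → . b], [X → ) * . T] }  — shift
  I13: { [F → ) f . T], [T → . - X )], [T → . b] }  — shift
  I14: { [F → ) f T .] }  — reduce
  I15: { [X → ) * T .] }  — reduce

No state contains more than one complete item.

Answer: No reduce-reduce conflicts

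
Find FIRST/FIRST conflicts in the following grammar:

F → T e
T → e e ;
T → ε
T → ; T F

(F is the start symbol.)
A FIRST/FIRST conflict occurs when two productions N → α and N → β for the same non-terminal have FIRST(α) ∩ FIRST(β) ≠ ∅ (with ε ∈ FIRST of a nullable right-hand side, so two nullable alternatives also conflict).

Productions for T:
  T → e e ;: FIRST = { 'e' }
  T → ε: FIRST = { ε }
  T → ; T F: FIRST = { ';' }
F has only one production, so no FIRST/FIRST conflict is possible there.

All alternatives of each non-terminal have pairwise disjoint FIRST sets.

Answer: No FIRST/FIRST conflicts.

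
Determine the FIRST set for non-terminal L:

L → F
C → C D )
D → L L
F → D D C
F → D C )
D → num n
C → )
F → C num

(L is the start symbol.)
{ ')', 'num' }

To compute FIRST(L), examine every production with L on the left-hand side, reading each right-hand side left to right until a non-nullable symbol is reached.

FIRST sets of the other non-terminals involved (by the same procedure, iterated to a fixed point):
  FIRST(F) = { ')', 'num' }

From L → F:
  - F is a non-terminal: add FIRST(F) \ {ε} = { ')', 'num' }
    F is not nullable, so stop

Collecting: FIRST(L) = { ')', 'num' }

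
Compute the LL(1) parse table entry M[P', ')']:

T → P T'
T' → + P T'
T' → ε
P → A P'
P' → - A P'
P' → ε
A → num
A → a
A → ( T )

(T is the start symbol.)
P' → ε

To find M[P', ')'], we find productions for P' where ')' is in the predict set (PREDICT(N → α) = (FIRST(α) \ {ε}) ∪ (FOLLOW(N) if α ⇒* ε)).

Relevant sets:
  FOLLOW(P') = { $, ')', '+' }

P' → - A P': PREDICT = { '-' }
P' → ε: PREDICT = { $, ')', '+' }
  ')' is in predict set, so this production goes in M[P', ')']

M[P', ')'] = P' → ε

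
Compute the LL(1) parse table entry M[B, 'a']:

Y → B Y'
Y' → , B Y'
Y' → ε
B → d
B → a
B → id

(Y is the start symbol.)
To find M[B, 'a'], we find productions for B where 'a' is in the predict set (PREDICT(N → α) = (FIRST(α) \ {ε}) ∪ (FOLLOW(N) if α ⇒* ε)).

B → d: PREDICT = { 'd' }
B → a: PREDICT = { 'a' }
  'a' is in predict set, so this production goes in M[B, 'a']
B → id: PREDICT = { 'id' }

M[B, 'a'] = B → a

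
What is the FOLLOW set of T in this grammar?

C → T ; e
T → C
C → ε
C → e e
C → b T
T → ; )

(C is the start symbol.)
To compute FOLLOW(T), find every occurrence of T on a right-hand side N → α T β: add FIRST(β) \ {ε}, and if β is empty or nullable also add FOLLOW(N). Iterate to a fixed point.

In C → T ; e: T is followed by ';' e, add FIRST(';' e) \ {ε} = { ';' }
In C → b T: T is at the end, add FOLLOW(C)

The FOLLOW sets referred to above (computed the same way, to a fixed point):
  FOLLOW(C) = { $, ';' }

Taking the union: FOLLOW(T) = { $, ';' }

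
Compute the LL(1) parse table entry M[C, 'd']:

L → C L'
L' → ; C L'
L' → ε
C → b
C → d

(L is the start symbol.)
To find M[C, 'd'], we find productions for C where 'd' is in the predict set (PREDICT(N → α) = (FIRST(α) \ {ε}) ∪ (FOLLOW(N) if α ⇒* ε)).

C → b: PREDICT = { 'b' }
C → d: PREDICT = { 'd' }
  'd' is in predict set, so this production goes in M[C, 'd']

M[C, 'd'] = C → d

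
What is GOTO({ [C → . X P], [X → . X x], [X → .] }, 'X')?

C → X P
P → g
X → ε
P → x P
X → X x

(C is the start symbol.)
{ [C → X . P], [P → . g], [P → . x P], [X → X . x] }

GOTO(I, 'X') = CLOSURE({ [A → αX.β] : [A → α.Xβ] ∈ I, X = 'X' })

Items with dot before 'X', with the dot advanced:
  [C → . X P] → [C → X . P]
  [X → . X x] → [X → X . x]
Closure of the advanced items:
  [C → X . P] has the dot before P: add [P → . g], [P → . x P]

GOTO = { [C → X . P], [P → . g], [P → . x P], [X → X . x] }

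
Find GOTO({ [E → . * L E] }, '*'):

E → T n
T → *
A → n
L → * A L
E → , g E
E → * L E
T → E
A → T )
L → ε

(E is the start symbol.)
GOTO(I, '*') = CLOSURE({ [A → αX.β] : [A → α.Xβ] ∈ I, X = '*' })

Items with dot before '*', with the dot advanced:
  [E → . * L E] → [E → * . L E]
Closure of the advanced items:
  [E → * . L E] has the dot before L: add [L → . * A L], [L → .]

GOTO = { [E → * . L E], [L → . * A L], [L → .] }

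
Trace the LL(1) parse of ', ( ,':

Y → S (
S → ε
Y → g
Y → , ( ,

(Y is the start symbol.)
LL(1) parsing maintains a stack (initially the start symbol over $) and the input. At each step: if the stack top is a terminal, match it against the current input token; if it is a non-terminal N, replace it with the RHS of M[N, lookahead] (the unique production whose predict set contains the lookahead).

Stack is shown with the top on the left.

Stack    Input    Action
------------------------
Y $      , ( , $  output Y → , ( ,
, ( , $  , ( , $  match ','
( , $    ( , $    match '('
, $      , $      match ','
$        $        accept

The string is accepted.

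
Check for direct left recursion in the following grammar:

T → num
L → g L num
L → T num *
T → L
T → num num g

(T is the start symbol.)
No direct left recursion

Direct left recursion occurs when N → N α for some non-terminal N (the right-hand side begins with the left-hand side itself).

T → num: starts with num
L → g L num: starts with g
L → T num *: starts with T
T → L: starts with L
T → num num g: starts with num

No direct left recursion found.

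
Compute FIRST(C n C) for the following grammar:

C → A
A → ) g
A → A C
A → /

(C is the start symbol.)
FIRST sets of the non-terminals involved (from the grammar, by fixed-point iteration):
  FIRST(C) = { ')', '/' }

To compute FIRST(C n C), process the symbols left to right:
Symbol C is a non-terminal. Add FIRST(C) \ {ε} = { ')', '/' }
C is not nullable (ε ∉ FIRST(C)), so stop here.
FIRST(C n C) = { ')', '/' }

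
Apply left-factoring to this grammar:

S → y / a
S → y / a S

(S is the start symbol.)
S → y / a S'
S' → ε
S' → S

Left-factoring transforms A → αβ₁ | αβ₂ into A → αA' and A' → β₁ | β₂
(α is the longest common prefix among the alternatives). Repeat until
no nonterminal has two alternatives with a common prefix.

Round 1: S has alternatives sharing prefix 'y / a'. Introduce S': S → y / a S'
  Add: S' → ε
  Add: S' → S

No remaining common prefixes — done.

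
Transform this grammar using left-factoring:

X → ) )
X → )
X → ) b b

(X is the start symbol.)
Left-factoring transforms A → αβ₁ | αβ₂ into A → αA' and A' → β₁ | β₂
(α is the longest common prefix among the alternatives). Repeat until
no nonterminal has two alternatives with a common prefix.

Round 1: X has alternatives sharing prefix ')'. Introduce X': X → ) X'
  Add: X' → )
  Add: X' → ε
  Add: X' → b b

No remaining common prefixes — done.

Resulting grammar:
X → ) X'
X' → )
X' → ε
X' → b b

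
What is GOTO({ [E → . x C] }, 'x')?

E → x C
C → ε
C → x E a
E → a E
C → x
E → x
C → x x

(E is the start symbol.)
{ [C → . x E a], [C → . x x], [C → . x], [C → .], [E → x . C] }

GOTO(I, 'x') = CLOSURE({ [A → αX.β] : [A → α.Xβ] ∈ I, X = 'x' })

Items with dot before 'x', with the dot advanced:
  [E → . x C] → [E → x . C]
Closure of the advanced items:
  [E → x . C] has the dot before C: add [C → .], [C → . x E a], [C → . x], [C → . x x]

GOTO = { [C → . x E a], [C → . x x], [C → . x], [C → .], [E → x . C] }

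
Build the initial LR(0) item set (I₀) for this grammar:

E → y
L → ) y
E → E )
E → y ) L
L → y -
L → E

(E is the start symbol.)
{ [E → . E )], [E → . y ) L], [E → . y], [E' → . E] }

First, augment the grammar with E' → E
I₀ = CLOSURE({ [E' → . E] }):
  [E' → . E] has the dot before E: add [E → . y], [E → . E )], [E → . y ) L]
No further items can be added.

I₀ = { [E → . E )], [E → . y ) L], [E → . y], [E' → . E] }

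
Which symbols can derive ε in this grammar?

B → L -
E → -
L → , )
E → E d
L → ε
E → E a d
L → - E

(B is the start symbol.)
{ 'L' }

A non-terminal is nullable if it can derive ε (the empty string): either it has an ε-production, or it has a production whose right-hand side consists entirely of nullable non-terminals.

ε-productions: L → ε
So L is immediately nullable.
No further non-terminal can be added: every production for the remaining non-terminals contains a terminal or a non-nullable non-terminal.
Nullable = { 'L' }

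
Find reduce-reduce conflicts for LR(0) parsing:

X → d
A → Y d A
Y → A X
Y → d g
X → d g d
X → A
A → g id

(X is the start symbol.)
A reduce-reduce conflict occurs when an LR(0) state has two complete items [A → α .] and [B → β .] — both call for a reduction, and with no lookahead the parser cannot choose between them.

Augment with X' → X and build the canonical LR(0) collection (I0 = CLOSURE({[X' → . X]}), then GOTO on every symbol after a dot until no new states appear). It has 14 states:
  I0: { [A → . Y d A], [A → . g id], [X → . A], [X → . d g d], [X → . d], [X' → . X], [Y → . A X], [Y → . d g] }  — shift
  I1: { [A → . Y d A], [A → . g id], [X → . A], [X → . d g d], [X → . d], [X → A .], [Y → . A X], [Y → . d g], [Y → A . X] }  — shift, reduce
  I2: { [X' → X .] }  — accept
  I3: { [A → Y . d A] }  — shift
  I4: { [X → d . g d], [X → d .], [Y → d . g] }  — shift, reduce
  I5: { [A → g . id] }  — shift
  I6: { [A → g id .] }  — reduce
  I7: { [X → d g . d], [Y → d g .] }  — shift, reduce
  I8: { [X → d g d .] }  — reduce
  I9: { [A → . Y d A], [A → . g id], [A → Y d . A], [Y → . A X], [Y → . d g] }  — shift
  I10: { [A → . Y d A], [A → . g id], [A → Y d A .], [X → . A], [X → . d g d], [X → . d], [Y → . A X], [Y → . d g], [Y → A . X] }  — shift, reduce
  I11: { [Y → d . g] }  — shift
  I12: { [Y → d g .] }  — reduce
  I13: { [Y → A X .] }  — reduce

No state contains more than one complete item.

Answer: No reduce-reduce conflicts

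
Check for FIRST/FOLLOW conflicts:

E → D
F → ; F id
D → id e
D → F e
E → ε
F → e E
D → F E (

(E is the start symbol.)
A FIRST/FOLLOW conflict occurs when a non-terminal N has a nullable alternative N → β (β ⇒* ε) and another alternative N → α with FIRST(α) ∩ FOLLOW(N) ≠ ∅: on such a lookahead the parser cannot decide between expanding α and letting N vanish via β.

Nullable non-terminals: E.
FIRST sets used below: FIRST(D) = { ';', 'e', 'id' }

E: nullable alternative(s) E → ε; FOLLOW(E) = { $, '(', ';', 'e', 'id' }
  E → D: FIRST \ {ε} = { ';', 'e', 'id' } — overlaps FOLLOW(E) on { ';', 'e', 'id' }: CONFLICT
  E → ε: FIRST \ {ε} = { } — this is the only nullable alternative, skip

D, F have no nullable alternative, so no FIRST/FOLLOW check is needed there.

So the grammar has 1 FIRST/FOLLOW conflict (marked CONFLICT above).

Answer: Yes. E → D with FOLLOW(E) on { ';', 'e', 'id' }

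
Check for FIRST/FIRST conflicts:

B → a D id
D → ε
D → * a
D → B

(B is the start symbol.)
No FIRST/FIRST conflicts.

A FIRST/FIRST conflict occurs when two productions N → α and N → β for the same non-terminal have FIRST(α) ∩ FIRST(β) ≠ ∅ (with ε ∈ FIRST of a nullable right-hand side, so two nullable alternatives also conflict).

FIRST sets of the non-terminals at (or reachable through a nullable prefix from) the front of some alternative:
  FIRST(B) = { 'a' }

Productions for D:
  D → ε: FIRST = { ε }
  D → * a: FIRST = { '*' }
  D → B: FIRST = { 'a' }
B has only one production, so no FIRST/FIRST conflict is possible there.

All alternatives of each non-terminal have pairwise disjoint FIRST sets.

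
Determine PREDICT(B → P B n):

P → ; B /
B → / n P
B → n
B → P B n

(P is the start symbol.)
{ ';' }

PREDICT(B → P B n) = (FIRST(RHS) \ {ε}) ∪ (FOLLOW(B) if ε ∈ FIRST(RHS), i.e. RHS ⇒* ε)
FIRST(P) = { ';' }
FIRST(P B n) = { ';' }
ε ∉ FIRST(P B n), so FOLLOW(B) is not added.
PREDICT(B → P B n) = { ';' }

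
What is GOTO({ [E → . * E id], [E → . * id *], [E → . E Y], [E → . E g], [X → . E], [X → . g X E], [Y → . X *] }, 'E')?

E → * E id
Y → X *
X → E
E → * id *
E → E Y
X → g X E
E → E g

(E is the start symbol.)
GOTO(I, 'E') = CLOSURE({ [A → αX.β] : [A → α.Xβ] ∈ I, X = 'E' })

Items with dot before 'E', with the dot advanced:
  [E → . E Y] → [E → E . Y]
  [E → . E g] → [E → E . g]
  [X → . E] → [X → E .]
Closure of the advanced items:
  [E → E . Y] has the dot before Y: add [Y → . X *]
  [Y → . X *] has the dot before X: add [X → . E], [X → . g X E]
  [X → . E] has the dot before E: add [E → . * E id], [E → . * id *], [E → . E Y], [E → . E g]

GOTO = { [E → . * E id], [E → . * id *], [E → . E Y], [E → . E g], [E → E . Y], [E → E . g], [X → . E], [X → . g X E], [X → E .], [Y → . X *] }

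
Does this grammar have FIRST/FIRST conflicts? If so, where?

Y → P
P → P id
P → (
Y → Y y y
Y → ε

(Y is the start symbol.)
Yes. Y → P / Y → Y y y on { '(' }; P → P id / P → '(' on { '(' }

A FIRST/FIRST conflict occurs when two productions N → α and N → β for the same non-terminal have FIRST(α) ∩ FIRST(β) ≠ ∅ (with ε ∈ FIRST of a nullable right-hand side, so two nullable alternatives also conflict).

FIRST sets of the non-terminals at (or reachable through a nullable prefix from) the front of some alternative:
  FIRST(P) = { '(' }
  FIRST(Y) = { '(', 'y', ε }

Productions for Y:
  Y → P: FIRST = { '(' }
  Y → Y y y: FIRST = { '(', 'y' }
  Y → ε: FIRST = { ε }
Productions for P:
  P → P id: FIRST = { '(' }
  P → (: FIRST = { '(' }

Conflict for Y: Y → P and Y → Y y y
  Overlap: { '(' }
Conflict for P: P → P id and P → (
  Overlap: { '(' }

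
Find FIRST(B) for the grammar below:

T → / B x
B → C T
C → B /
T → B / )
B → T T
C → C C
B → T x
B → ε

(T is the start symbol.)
To compute FIRST(B), examine every production with B on the left-hand side, reading each right-hand side left to right until a non-nullable symbol is reached.

FIRST sets of the other non-terminals involved (by the same procedure, iterated to a fixed point):
  FIRST(C) = { '/' }
  FIRST(T) = { '/' }

From B → C T:
  - C is a non-terminal: add FIRST(C) \ {ε} = { '/' }
    C is not nullable, so stop
From B → T T:
  - T is a non-terminal: add FIRST(T) \ {ε} = { '/' }
    T is not nullable, so stop
From B → T x:
  - T is a non-terminal: add FIRST(T) \ {ε} = { '/' }
    T is not nullable, so stop
From B → ε:
  - ε-production, so ε ∈ FIRST(B)

Collecting: FIRST(B) = { '/', ε }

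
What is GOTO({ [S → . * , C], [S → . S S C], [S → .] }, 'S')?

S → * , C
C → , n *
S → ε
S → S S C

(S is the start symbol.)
GOTO(I, 'S') = CLOSURE({ [A → αX.β] : [A → α.Xβ] ∈ I, X = 'S' })

Items with dot before 'S', with the dot advanced:
  [S → . S S C] → [S → S . S C]
Closure of the advanced items:
  [S → S . S C] has the dot before S: add [S → . * , C], [S → .], [S → . S S C]

GOTO = { [S → . * , C], [S → . S S C], [S → .], [S → S . S C] }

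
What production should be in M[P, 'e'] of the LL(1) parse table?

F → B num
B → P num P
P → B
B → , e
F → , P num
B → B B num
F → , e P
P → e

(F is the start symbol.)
To find M[P, 'e'], we find productions for P where 'e' is in the predict set (PREDICT(N → α) = (FIRST(α) \ {ε}) ∪ (FOLLOW(N) if α ⇒* ε)).

Relevant sets:
  FIRST(B) = { ',', 'e' }

P → B: PREDICT = { ',', 'e' }
  'e' is in predict set, so this production goes in M[P, 'e']
P → e: PREDICT = { 'e' }
  'e' is in predict set, so this production goes in M[P, 'e']

M[P, 'e'] = P → B, P → e  (a multiply-defined cell — the grammar is not LL(1))

Answer: P → B, P → e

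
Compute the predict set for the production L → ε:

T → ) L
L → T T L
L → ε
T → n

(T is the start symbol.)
PREDICT(L → ε) = (FIRST(RHS) \ {ε}) ∪ (FOLLOW(L) if ε ∈ FIRST(RHS), i.e. RHS ⇒* ε)
The right-hand side is ε (FIRST(ε) = { ε }), so the predict set is FOLLOW(L) = { $, ')', 'n' }
PREDICT(L → ε) = { $, ')', 'n' }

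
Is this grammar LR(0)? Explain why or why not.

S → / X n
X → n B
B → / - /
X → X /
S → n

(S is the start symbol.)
A grammar is LR(0) if no state in the canonical LR(0) collection has:
  - both a shift item (dot before a terminal) and a complete item (shift-reduce conflict), or
  - two or more complete items (reduce-reduce conflict; the accept item [S' → S .] counts as a complete item here).

Augment with S' → S and build the canonical LR(0) collection (I0 = CLOSURE({[S' → . S]}), then GOTO on every symbol after a dot until no new states appear). It has 12 states:
  I0: { [S → . / X n], [S → . n], [S' → . S] }  — shift
  I1: { [S → / . X n], [X → . X /], [X → . n B] }  — shift
  I2: { [S' → S .] }  — accept
  I3: { [S → n .] }  — reduce
  I4: { [S → / X . n], [X → X . /] }  — shift
  I5: { [B → . / - /], [X → n . B] }  — shift
  I6: { [B → / . - /] }  — shift
  I7: { [X → n B .] }  — reduce
  I8: { [B → / - . /] }  — shift
  I9: { [B → / - / .] }  — reduce
  I10: { [X → X / .] }  — reduce
  I11: { [S → / X n .] }  — reduce

Every state is either a pure shift/goto state or contains exactly one complete item and nothing to shift — no conflicts. The grammar is LR(0).

Answer: Yes, the grammar is LR(0)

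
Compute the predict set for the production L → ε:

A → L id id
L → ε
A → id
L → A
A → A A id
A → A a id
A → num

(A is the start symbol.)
{ 'id' }

PREDICT(L → ε) = (FIRST(RHS) \ {ε}) ∪ (FOLLOW(L) if ε ∈ FIRST(RHS), i.e. RHS ⇒* ε)
The right-hand side is ε (FIRST(ε) = { ε }), so the predict set is FOLLOW(L) = { 'id' }
PREDICT(L → ε) = { 'id' }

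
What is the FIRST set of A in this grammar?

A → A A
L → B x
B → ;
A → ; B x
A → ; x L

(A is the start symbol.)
From A → A A:
  - A is the symbol being defined: contributes nothing new
    A is not nullable, so stop
From A → ; B x:
  - ';' is a terminal: add ';' and stop
From A → ; x L:
  - ';' is a terminal: add ';' and stop

Collecting: FIRST(A) = { ';' }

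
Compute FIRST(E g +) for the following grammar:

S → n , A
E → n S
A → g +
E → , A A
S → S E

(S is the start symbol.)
FIRST sets of the non-terminals involved (from the grammar, by fixed-point iteration):
  FIRST(E) = { ',', 'n' }

To compute FIRST(E g +), process the symbols left to right:
Symbol E is a non-terminal. Add FIRST(E) \ {ε} = { ',', 'n' }
E is not nullable (ε ∉ FIRST(E)), so stop here.
FIRST(E g +) = { ',', 'n' }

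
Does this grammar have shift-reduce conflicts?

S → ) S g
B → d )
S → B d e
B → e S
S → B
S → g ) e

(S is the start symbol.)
A shift-reduce conflict occurs when an LR(0) state has both:
  - a complete (reduce) item [A → α .] (dot at the end), and
  - a shift item [B → β . c γ] (dot before a terminal).

Augment with S' → S and build the canonical LR(0) collection (I0 = CLOSURE({[S' → . S]}), then GOTO on every symbol after a dot until no new states appear). It has 15 states:
  I0: { [B → . d )], [B → . e S], [S → . ) S g], [S → . B d e], [S → . B], [S → . g ) e], [S' → . S] }  — shift
  I1: { [B → . d )], [B → . e S], [S → ) . S g], [S → . ) S g], [S → . B d e], [S → . B], [S → . g ) e] }  — shift
  I2: { [S → B . d e], [S → B .] }  — shift, reduce
  I3: { [S' → S .] }  — accept
  I4: { [B → d . )] }  — shift
  I5: { [B → . d )], [B → . e S], [B → e . S], [S → . ) S g], [S → . B d e], [S → . B], [S → . g ) e] }  — shift
  I6: { [S → g . ) e] }  — shift
  I7: { [S → g ) . e] }  — shift
  I8: { [S → g ) e .] }  — reduce
  I9: { [B → e S .] }  — reduce
  I10: { [B → d ) .] }  — reduce
  I11: { [S → B d . e] }  — shift
  I12: { [S → B d e .] }  — reduce
  I13: { [S → ) S . g] }  — shift
  I14: { [S → ) S g .] }  — reduce

I2 contains reduce item [S → B .] and shift item [S → B . d e] — shift-reduce conflict.

Answer: Yes — I2: [S → B .] vs [S → B . d e]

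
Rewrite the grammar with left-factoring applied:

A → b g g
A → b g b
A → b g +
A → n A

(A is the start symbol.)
Left-factoring transforms A → αβ₁ | αβ₂ into A → αA' and A' → β₁ | β₂
(α is the longest common prefix among the alternatives). Repeat until
no nonterminal has two alternatives with a common prefix.

Round 1: A has alternatives sharing prefix 'b g'. Introduce A': A → b g A'
  Add: A' → g
  Add: A' → b
  Add: A' → +

No remaining common prefixes — done.

Resulting grammar:
A → b g A'
A' → g
A' → b
A' → +
A → n A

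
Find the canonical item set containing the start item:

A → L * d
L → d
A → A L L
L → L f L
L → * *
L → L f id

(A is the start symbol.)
First, augment the grammar with A' → A
I₀ = CLOSURE({ [A' → . A] }):
  [A' → . A] has the dot before A: add [A → . L * d], [A → . A L L]
  [A → . L * d] has the dot before L: add [L → . d], [L → . L f L], [L → . * *], [L → . L f id]
No further items can be added.

I₀ = { [A → . A L L], [A → . L * d], [A' → . A], [L → . * *], [L → . L f L], [L → . L f id], [L → . d] }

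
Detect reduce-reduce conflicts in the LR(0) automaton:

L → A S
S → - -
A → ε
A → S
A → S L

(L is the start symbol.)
Yes — I4: [A → .] vs [A → S .]

A reduce-reduce conflict occurs when an LR(0) state has two complete items [A → α .] and [B → β .] — both call for a reduction, and with no lookahead the parser cannot choose between them.

Augment with L' → L and build the canonical LR(0) collection (I0 = CLOSURE({[L' → . L]}), then GOTO on every symbol after a dot until no new states appear). It has 8 states:
  I0: { [A → . S L], [A → . S], [A → .], [L → . A S], [L' → . L], [S → . - -] }  — shift, reduce
  I1: { [S → - . -] }  — shift
  I2: { [L → A . S], [S → . - -] }  — shift
  I3: { [L' → L .] }  — accept
  I4: { [A → . S L], [A → . S], [A → .], [A → S . L], [A → S .], [L → . A S], [S → . - -] }  — shift, 2 reduces
  I5: { [A → S L .] }  — reduce
  I6: { [L → A S .] }  — reduce
  I7: { [S → - - .] }  — reduce

I4 contains complete items [A → .], [A → S .] — reduce-reduce conflict.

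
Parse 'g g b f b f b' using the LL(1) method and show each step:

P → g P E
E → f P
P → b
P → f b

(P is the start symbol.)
Stack is shown with the top on the left.

Stack      Input            Action
----------------------------------
P $        g g b f b f b $  output P → g P E
g P E $    g g b f b f b $  match 'g'
P E $      g b f b f b $    output P → g P E
g P E E $  g b f b f b $    match 'g'
P E E $    b f b f b $      output P → b
b E E $    b f b f b $      match 'b'
E E $      f b f b $        output E → f P
f P E $    f b f b $        match 'f'
P E $      b f b $          output P → b
b E $      b f b $          match 'b'
E $        f b $            output E → f P
f P $      f b $            match 'f'
P $        b $              output P → b
b $        b $              match 'b'
$          $                accept

The string is accepted.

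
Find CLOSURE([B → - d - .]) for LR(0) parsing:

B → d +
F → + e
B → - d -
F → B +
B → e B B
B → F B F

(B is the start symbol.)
{ [B → - d - .] }

To compute CLOSURE, for each item [A → α.Bβ] where B is a non-terminal, add [B → .γ] for all productions B → γ; repeat for the newly added items until nothing changes.

Start with: [B → - d - .]
The dot is at the end, so nothing is added.

CLOSURE = { [B → - d - .] }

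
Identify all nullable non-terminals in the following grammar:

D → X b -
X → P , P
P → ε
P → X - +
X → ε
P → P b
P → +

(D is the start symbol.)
{ 'P', 'X' }

ε-productions: P → ε, X → ε
So P, X are immediately nullable.
No further non-terminal can be added: every production for the remaining non-terminals contains a terminal or a non-nullable non-terminal.
Nullable = { 'P', 'X' }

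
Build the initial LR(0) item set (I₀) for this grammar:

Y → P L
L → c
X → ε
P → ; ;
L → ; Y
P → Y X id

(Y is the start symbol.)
{ [P → . ; ;], [P → . Y X id], [Y → . P L], [Y' → . Y] }

First, augment the grammar with Y' → Y
I₀ = CLOSURE({ [Y' → . Y] }):
  [Y' → . Y] has the dot before Y: add [Y → . P L]
  [Y → . P L] has the dot before P: add [P → . ; ;], [P → . Y X id]
No further items can be added.

I₀ = { [P → . ; ;], [P → . Y X id], [Y → . P L], [Y' → . Y] }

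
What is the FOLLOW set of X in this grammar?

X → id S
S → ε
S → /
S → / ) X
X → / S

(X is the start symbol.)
To compute FOLLOW(X), find every occurrence of X on a right-hand side N → α X β: add FIRST(β) \ {ε}, and if β is empty or nullable also add FOLLOW(N). Iterate to a fixed point.

X is the start symbol, so $ ∈ FOLLOW(X).
In S → / ) X: X is at the end, add FOLLOW(S)

The FOLLOW sets referred to above (computed the same way, to a fixed point):
  FOLLOW(S) = { $ }

Taking the union: FOLLOW(X) = { $ }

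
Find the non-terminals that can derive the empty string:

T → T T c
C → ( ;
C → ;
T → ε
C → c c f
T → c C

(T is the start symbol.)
{ 'T' }

A non-terminal is nullable if it can derive ε (the empty string): either it has an ε-production, or it has a production whose right-hand side consists entirely of nullable non-terminals.

ε-productions: T → ε
So T is immediately nullable.
No further non-terminal can be added: every production for the remaining non-terminals contains a terminal or a non-nullable non-terminal.
Nullable = { 'T' }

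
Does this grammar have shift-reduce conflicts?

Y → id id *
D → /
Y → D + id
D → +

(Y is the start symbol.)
A shift-reduce conflict occurs when an LR(0) state has both:
  - a complete (reduce) item [A → α .] (dot at the end), and
  - a shift item [B → β . c γ] (dot before a terminal).

Augment with Y' → Y and build the canonical LR(0) collection (I0 = CLOSURE({[Y' → . Y]}), then GOTO on every symbol after a dot until no new states appear). It has 10 states:
  I0: { [D → . +], [D → . /], [Y → . D + id], [Y → . id id *], [Y' → . Y] }  — shift
  I1: { [D → + .] }  — reduce
  I2: { [D → / .] }  — reduce
  I3: { [Y → D . + id] }  — shift
  I4: { [Y' → Y .] }  — accept
  I5: { [Y → id . id *] }  — shift
  I6: { [Y → id id . *] }  — shift
  I7: { [Y → id id * .] }  — reduce
  I8: { [Y → D + . id] }  — shift
  I9: { [Y → D + id .] }  — reduce

No state contains both a complete item and a shift item.

Answer: No shift-reduce conflicts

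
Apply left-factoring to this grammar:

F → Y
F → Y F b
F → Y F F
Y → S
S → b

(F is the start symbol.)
Left-factoring transforms A → αβ₁ | αβ₂ into A → αA' and A' → β₁ | β₂
(α is the longest common prefix among the alternatives). Repeat until
no nonterminal has two alternatives with a common prefix.

Round 1: F has alternatives sharing prefix 'Y'. Introduce F': F → Y F'
  Add: F' → ε
  Add: F' → F b
  Add: F' → F F

Round 2: F' has alternatives sharing prefix 'F'. Introduce F'': F' → F F''
  Add: F'' → b
  Add: F'' → F

No remaining common prefixes — done.

Resulting grammar:
F → Y F'
F' → ε
F' → F F''
F'' → b
F'' → F
Y → S
S → b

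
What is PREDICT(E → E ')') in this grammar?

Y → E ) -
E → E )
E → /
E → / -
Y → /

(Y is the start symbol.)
PREDICT(E → E ')') = (FIRST(RHS) \ {ε}) ∪ (FOLLOW(E) if ε ∈ FIRST(RHS), i.e. RHS ⇒* ε)
FIRST(E) = { '/' }
FIRST(E ')') = { '/' }
ε ∉ FIRST(E ')'), so FOLLOW(E) is not added.
PREDICT(E → E ')') = { '/' }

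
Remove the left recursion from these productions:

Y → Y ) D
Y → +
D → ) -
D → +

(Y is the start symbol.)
Y → + Y'
Y' → ) D Y'
Y' → ε
D → ) -
D → +

Y is directly left-recursive. The standard transformation for
  A → A α₁ | ... | A α_m | β₁ | ... | β_n
is
  A  → β₁ A' | ... | β_n A'
  A' → α₁ A' | ... | α_m A' | ε

Y → + becomes Y → + Y'
Y → Y ) D becomes Y' → ) D Y'
Add Y' → ε

Productions for other non-terminals are unchanged:
  D → ) -
  D → +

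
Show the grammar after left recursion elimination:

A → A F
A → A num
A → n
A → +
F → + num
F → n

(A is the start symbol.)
A is directly left-recursive. The standard transformation for
  A → A α₁ | ... | A α_m | β₁ | ... | β_n
is
  A  → β₁ A' | ... | β_n A'
  A' → α₁ A' | ... | α_m A' | ε

A → n becomes A → n A'
A → + becomes A → + A'
A → A F becomes A' → F A'
A → A num becomes A' → num A'
Add A' → ε

Productions for other non-terminals are unchanged:
  F → + num
  F → n

Resulting grammar:
A → n A'
A → + A'
A' → F A'
A' → num A'
A' → ε
F → + num
F → n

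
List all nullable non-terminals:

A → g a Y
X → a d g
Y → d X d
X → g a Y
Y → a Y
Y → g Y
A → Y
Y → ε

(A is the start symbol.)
A non-terminal is nullable if it can derive ε (the empty string): either it has an ε-production, or it has a production whose right-hand side consists entirely of nullable non-terminals.

ε-productions: Y → ε
So Y is immediately nullable.
A → Y: every symbol on the right is nullable, so A is nullable too.
No further non-terminal can be added: every production for the remaining non-terminals contains a terminal or a non-nullable non-terminal.
Nullable = { 'A', 'Y' }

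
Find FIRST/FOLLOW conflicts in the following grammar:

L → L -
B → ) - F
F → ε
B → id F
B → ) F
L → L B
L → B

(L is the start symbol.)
A FIRST/FOLLOW conflict occurs when a non-terminal N has a nullable alternative N → β (β ⇒* ε) and another alternative N → α with FIRST(α) ∩ FOLLOW(N) ≠ ∅: on such a lookahead the parser cannot decide between expanding α and letting N vanish via β.

Nullable non-terminals: F.
F has a nullable alternative but only one production, so nothing to check.

B, L have no nullable alternative, so no FIRST/FOLLOW check is needed there.

No FIRST/FOLLOW conflicts found.

Answer: No FIRST/FOLLOW conflicts.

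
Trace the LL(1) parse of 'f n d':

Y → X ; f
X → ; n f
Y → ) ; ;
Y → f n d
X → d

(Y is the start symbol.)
LL(1) parsing maintains a stack (initially the start symbol over $) and the input. At each step: if the stack top is a terminal, match it against the current input token; if it is a non-terminal N, replace it with the RHS of M[N, lookahead] (the unique production whose predict set contains the lookahead).

Stack is shown with the top on the left.

Stack    Input    Action
------------------------
Y $      f n d $  output Y → f n d
f n d $  f n d $  match 'f'
n d $    n d $    match 'n'
d $      d $      match 'd'
$        $        accept

The string is accepted.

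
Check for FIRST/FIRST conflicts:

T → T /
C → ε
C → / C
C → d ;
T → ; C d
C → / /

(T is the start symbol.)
A FIRST/FIRST conflict occurs when two productions N → α and N → β for the same non-terminal have FIRST(α) ∩ FIRST(β) ≠ ∅ (with ε ∈ FIRST of a nullable right-hand side, so two nullable alternatives also conflict).

FIRST sets of the non-terminals at (or reachable through a nullable prefix from) the front of some alternative:
  FIRST(T) = { ';' }

Productions for T:
  T → T /: FIRST = { ';' }
  T → ; C d: FIRST = { ';' }
Productions for C:
  C → ε: FIRST = { ε }
  C → / C: FIRST = { '/' }
  C → d ;: FIRST = { 'd' }
  C → / /: FIRST = { '/' }

Conflict for T: T → T / and T → ; C d
  Overlap: { ';' }
Conflict for C: C → / C and C → / /
  Overlap: { '/' }

Answer: Yes. T → T '/' / T → ';' C d on { ';' }; C → '/' C / C → '/' '/' on { '/' }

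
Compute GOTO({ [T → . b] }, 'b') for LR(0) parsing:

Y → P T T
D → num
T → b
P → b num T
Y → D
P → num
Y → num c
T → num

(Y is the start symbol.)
{ [T → b .] }

GOTO(I, 'b') = CLOSURE({ [A → αX.β] : [A → α.Xβ] ∈ I, X = 'b' })

Items with dot before 'b', with the dot advanced:
  [T → . b] → [T → b .]
Closure adds nothing (no advanced item has the dot before a non-terminal).

GOTO = { [T → b .] }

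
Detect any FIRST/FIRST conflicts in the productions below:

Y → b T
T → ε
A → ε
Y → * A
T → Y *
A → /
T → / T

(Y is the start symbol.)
No FIRST/FIRST conflicts.

FIRST sets of the non-terminals at (or reachable through a nullable prefix from) the front of some alternative:
  FIRST(Y) = { '*', 'b' }

Productions for Y:
  Y → b T: FIRST = { 'b' }
  Y → * A: FIRST = { '*' }
Productions for T:
  T → ε: FIRST = { ε }
  T → Y *: FIRST = { '*', 'b' }
  T → / T: FIRST = { '/' }
Productions for A:
  A → ε: FIRST = { ε }
  A → /: FIRST = { '/' }

All alternatives of each non-terminal have pairwise disjoint FIRST sets.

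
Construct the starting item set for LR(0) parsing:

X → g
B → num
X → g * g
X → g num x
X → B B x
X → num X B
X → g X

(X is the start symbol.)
First, augment the grammar with X' → X
I₀ = CLOSURE({ [X' → . X] }):
  [X' → . X] has the dot before X: add [X → . g], [X → . g * g], [X → . g num x], [X → . B B x], [X → . num X B], [X → . g X]
  [X → . B B x] has the dot before B: add [B → . num]
No further items can be added.

I₀ = { [B → . num], [X → . B B x], [X → . g * g], [X → . g X], [X → . g num x], [X → . g], [X → . num X B], [X' → . X] }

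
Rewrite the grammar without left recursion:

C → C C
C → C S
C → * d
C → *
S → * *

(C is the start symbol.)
C is directly left-recursive. The standard transformation for
  A → A α₁ | ... | A α_m | β₁ | ... | β_n
is
  A  → β₁ A' | ... | β_n A'
  A' → α₁ A' | ... | α_m A' | ε

C → * d becomes C → * d C'
C → * becomes C → * C'
C → C C becomes C' → C C'
C → C S becomes C' → S C'
Add C' → ε

Productions for other non-terminals are unchanged:
  S → * *

Resulting grammar:
C → * d C'
C → * C'
C' → C C'
C' → S C'
C' → ε
S → * *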